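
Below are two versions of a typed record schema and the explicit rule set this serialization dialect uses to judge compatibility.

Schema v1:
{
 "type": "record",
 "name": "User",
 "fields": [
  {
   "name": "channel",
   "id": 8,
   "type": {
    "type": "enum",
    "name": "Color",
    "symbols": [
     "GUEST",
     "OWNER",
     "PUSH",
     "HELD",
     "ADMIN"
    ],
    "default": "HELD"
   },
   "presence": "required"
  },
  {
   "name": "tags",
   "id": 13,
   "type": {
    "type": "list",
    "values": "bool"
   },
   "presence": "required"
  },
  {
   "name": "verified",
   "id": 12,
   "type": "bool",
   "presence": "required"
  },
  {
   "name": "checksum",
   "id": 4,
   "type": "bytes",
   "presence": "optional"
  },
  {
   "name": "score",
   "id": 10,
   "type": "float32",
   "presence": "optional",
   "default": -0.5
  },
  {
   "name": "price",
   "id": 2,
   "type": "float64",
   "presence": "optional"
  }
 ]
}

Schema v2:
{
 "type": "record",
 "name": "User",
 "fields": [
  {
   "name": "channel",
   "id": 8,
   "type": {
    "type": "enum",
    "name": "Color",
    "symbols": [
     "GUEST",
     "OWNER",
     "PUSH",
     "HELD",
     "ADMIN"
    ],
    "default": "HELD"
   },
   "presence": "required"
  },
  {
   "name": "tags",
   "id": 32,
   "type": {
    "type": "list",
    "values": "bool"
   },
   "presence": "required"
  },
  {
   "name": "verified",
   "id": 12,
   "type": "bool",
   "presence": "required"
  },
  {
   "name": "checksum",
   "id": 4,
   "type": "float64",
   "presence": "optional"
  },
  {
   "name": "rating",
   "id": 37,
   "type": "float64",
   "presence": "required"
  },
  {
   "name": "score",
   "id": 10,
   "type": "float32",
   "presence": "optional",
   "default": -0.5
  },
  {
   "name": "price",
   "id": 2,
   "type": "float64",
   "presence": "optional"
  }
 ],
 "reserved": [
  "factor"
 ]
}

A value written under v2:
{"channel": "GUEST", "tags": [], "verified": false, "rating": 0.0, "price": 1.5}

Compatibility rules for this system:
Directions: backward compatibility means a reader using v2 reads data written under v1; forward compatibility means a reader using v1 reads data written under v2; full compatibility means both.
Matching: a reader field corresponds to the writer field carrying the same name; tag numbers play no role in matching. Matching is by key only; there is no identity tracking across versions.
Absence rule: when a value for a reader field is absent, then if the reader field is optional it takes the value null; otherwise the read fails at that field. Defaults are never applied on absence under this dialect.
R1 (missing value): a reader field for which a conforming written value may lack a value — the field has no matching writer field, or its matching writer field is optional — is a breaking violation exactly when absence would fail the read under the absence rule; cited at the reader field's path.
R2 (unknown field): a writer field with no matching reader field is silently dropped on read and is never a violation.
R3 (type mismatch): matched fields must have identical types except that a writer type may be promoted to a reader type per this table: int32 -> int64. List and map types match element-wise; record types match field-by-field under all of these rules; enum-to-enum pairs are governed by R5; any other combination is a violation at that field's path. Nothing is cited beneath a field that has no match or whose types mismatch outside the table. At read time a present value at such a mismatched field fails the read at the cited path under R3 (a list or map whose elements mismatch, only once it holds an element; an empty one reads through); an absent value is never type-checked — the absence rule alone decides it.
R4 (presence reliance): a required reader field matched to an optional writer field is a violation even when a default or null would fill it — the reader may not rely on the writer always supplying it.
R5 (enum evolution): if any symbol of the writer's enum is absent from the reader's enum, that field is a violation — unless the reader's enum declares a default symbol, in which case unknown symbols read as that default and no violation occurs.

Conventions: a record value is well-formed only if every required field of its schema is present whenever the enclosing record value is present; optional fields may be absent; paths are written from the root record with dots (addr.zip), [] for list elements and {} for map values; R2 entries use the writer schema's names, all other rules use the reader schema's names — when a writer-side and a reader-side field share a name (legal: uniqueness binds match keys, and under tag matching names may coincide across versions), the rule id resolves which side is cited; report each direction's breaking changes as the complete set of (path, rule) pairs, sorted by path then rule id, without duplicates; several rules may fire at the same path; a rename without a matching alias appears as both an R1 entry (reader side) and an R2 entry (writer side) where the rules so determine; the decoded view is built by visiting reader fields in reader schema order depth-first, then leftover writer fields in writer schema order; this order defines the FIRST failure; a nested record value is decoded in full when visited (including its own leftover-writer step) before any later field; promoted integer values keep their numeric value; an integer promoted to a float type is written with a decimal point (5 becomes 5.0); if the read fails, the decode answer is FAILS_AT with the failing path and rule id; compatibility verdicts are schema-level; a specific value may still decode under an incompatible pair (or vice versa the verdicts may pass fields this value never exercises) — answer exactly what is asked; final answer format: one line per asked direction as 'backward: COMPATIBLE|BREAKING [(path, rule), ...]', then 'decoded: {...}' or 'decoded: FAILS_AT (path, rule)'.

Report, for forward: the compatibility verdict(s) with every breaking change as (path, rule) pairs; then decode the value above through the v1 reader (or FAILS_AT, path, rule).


forward: BREAKING [(checksum, R3)]; decoded: {"channel": "GUEST", "tags": [], "verified": false, "checksum": null, "score": null, "price": 1.5}

each type pair in User: writer, then reader
forward pass over User, reader schema v1, writer schema v2:
  Color -> Color, writer required: channel aligns to channel
  list<bool> -> list<bool>, writer required: tags aligns to tags
  bool -> bool, writer required: verified aligns to verified
  float64 -> bytes, writer optional: checksum aligns to checksum
  float32 -> float32, writer optional: score aligns to score
  float64 -> float64, writer optional: price aligns to price
  writer rating: unknown to reader
  rule R3 violated at checksum
  => 1 violation(s): forward is BREAKING for User
decoding the User value with the v1 reader:
  channel := "GUEST"
  tags := []
  verified := false
  checksum := null (absent, optional -> null)
  score := null (absent, optional -> null)
  price := 1.5
  writer rating: unknown -> dropped
  => decoded: {"channel": "GUEST", "tags": [], "verified": false, "checksum": null, "score": null, "price": 1.5}
diffs on User not affecting the asked answer:
  added field rating to record User: required float64, tag 37 (in v2 it sits immediately before score) -> fires only in the backward direction of User, which is not asked here
  field tags in record User: tag 13 changed to 32 -> inert for the asked User verdict: nothing fires


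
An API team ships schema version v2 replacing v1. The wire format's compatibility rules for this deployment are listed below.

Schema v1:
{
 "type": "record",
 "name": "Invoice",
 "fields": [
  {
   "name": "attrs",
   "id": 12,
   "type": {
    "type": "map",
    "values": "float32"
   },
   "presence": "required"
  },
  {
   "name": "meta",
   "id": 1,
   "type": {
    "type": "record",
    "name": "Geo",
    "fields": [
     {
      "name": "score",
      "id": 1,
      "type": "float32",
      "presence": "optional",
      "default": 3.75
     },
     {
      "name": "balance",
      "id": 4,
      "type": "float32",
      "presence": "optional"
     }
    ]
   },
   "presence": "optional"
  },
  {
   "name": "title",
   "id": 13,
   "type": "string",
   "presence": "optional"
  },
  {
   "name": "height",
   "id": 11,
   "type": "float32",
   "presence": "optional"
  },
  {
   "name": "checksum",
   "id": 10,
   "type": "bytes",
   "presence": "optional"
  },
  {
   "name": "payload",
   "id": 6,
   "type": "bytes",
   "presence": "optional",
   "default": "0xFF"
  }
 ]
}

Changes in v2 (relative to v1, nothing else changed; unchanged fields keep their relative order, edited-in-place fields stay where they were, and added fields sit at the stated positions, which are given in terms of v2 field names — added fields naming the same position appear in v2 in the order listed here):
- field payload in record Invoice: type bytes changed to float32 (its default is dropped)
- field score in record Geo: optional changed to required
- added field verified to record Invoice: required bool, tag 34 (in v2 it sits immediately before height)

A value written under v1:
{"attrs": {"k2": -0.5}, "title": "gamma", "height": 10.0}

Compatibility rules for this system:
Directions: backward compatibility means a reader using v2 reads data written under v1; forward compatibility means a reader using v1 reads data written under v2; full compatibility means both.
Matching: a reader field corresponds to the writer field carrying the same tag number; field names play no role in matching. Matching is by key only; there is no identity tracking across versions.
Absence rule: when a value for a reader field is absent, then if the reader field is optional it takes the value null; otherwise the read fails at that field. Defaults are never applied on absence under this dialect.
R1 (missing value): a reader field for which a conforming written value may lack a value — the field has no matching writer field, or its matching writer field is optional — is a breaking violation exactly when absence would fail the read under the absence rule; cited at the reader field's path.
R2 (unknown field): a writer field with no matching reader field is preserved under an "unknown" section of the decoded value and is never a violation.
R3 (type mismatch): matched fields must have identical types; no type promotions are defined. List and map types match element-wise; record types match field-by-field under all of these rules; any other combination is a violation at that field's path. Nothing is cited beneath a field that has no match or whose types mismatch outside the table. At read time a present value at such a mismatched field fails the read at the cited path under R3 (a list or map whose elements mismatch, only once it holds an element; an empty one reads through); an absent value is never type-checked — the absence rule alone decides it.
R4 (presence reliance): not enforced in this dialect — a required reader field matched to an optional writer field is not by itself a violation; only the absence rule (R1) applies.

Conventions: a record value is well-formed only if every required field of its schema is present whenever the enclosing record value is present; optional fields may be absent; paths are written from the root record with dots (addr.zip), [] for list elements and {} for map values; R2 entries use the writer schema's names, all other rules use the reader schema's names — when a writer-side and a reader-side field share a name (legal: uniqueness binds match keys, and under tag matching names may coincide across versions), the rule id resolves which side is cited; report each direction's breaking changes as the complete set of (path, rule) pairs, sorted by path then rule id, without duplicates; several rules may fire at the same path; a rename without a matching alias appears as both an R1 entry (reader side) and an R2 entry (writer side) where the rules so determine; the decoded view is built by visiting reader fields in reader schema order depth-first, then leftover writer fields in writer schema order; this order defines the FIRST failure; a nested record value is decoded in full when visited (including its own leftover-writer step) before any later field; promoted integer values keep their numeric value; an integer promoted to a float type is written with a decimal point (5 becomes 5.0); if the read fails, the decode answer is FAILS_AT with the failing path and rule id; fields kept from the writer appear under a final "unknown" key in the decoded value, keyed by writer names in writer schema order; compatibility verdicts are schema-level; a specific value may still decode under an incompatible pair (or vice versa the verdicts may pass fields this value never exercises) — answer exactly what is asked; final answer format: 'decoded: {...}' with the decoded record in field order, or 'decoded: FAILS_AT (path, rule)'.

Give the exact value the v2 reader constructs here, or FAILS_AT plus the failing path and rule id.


decoded: FAILS_AT (verified, R1)

each type pair in Invoice: writer, then reader
decode walk for Invoice under reader schema v2:
  attrs := {"k2": -0.5}
  meta := null (missing; optional => null)
  title := "gamma"
  read fails at verified under R1 (no fill)
  => FAILS_AT (verified, R1)
the rest of the Invoice diff is inert for this question:
  field payload in record Invoice: type bytes changed to float32 (its default is dropped) -> matters for Invoice compatibility verdicts, not for this value's decode
  field score in record Geo: optional changed to required -> matters for Invoice compatibility verdicts, not for this value's decode


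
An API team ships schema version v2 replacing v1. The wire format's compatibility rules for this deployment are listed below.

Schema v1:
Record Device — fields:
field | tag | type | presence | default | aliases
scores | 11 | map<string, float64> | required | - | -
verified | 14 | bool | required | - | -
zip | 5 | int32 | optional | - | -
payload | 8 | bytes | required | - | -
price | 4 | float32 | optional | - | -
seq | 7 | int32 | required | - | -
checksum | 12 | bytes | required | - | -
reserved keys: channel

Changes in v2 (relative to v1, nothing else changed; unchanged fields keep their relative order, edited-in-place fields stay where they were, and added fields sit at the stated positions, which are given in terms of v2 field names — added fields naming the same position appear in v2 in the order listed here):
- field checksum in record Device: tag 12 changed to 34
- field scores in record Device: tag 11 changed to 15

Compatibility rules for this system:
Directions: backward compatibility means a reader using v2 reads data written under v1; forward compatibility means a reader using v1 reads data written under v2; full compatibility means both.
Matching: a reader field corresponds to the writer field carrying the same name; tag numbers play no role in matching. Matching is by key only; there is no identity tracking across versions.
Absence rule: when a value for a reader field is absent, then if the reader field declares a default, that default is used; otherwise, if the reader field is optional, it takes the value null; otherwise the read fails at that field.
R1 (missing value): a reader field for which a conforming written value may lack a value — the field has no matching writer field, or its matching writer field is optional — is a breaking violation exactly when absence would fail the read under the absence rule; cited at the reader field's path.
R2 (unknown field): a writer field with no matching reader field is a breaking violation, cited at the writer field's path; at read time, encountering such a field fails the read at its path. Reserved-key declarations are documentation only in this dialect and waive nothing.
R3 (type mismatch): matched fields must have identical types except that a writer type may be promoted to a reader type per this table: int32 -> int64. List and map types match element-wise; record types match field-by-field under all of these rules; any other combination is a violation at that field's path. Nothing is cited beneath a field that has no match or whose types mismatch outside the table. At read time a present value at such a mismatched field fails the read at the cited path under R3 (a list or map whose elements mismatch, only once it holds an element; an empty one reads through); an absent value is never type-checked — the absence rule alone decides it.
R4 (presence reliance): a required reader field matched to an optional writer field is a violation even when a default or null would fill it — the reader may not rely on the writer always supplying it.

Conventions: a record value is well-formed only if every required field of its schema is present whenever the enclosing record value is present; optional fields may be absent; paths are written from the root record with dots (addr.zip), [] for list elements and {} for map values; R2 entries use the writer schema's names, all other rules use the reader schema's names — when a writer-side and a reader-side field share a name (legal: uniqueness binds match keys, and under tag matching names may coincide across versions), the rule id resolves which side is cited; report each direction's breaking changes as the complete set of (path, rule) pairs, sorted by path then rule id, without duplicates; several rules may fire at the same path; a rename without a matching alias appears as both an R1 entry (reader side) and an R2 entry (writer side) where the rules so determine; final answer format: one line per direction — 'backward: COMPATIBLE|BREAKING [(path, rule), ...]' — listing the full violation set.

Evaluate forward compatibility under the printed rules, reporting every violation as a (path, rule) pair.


forward: COMPATIBLE []

arrows below run writer -> reader for Device
checking forward for Device: reader v1 against writer v2:
  map<string, float64> -> map<string, float64>, writer required: scores aligns to scores
  bool -> bool, writer required: verified aligns to verified
  int32 -> int32, writer optional: zip aligns to zip
  bytes -> bytes, writer required: payload aligns to payload
  float32 -> float32, writer optional: price aligns to price
  int32 -> int32, writer required: seq aligns to seq
  bytes -> bytes, writer required: checksum aligns to checksum
  => no violations; forward on Device: COMPATIBLE
the rest of the Device diff is inert for this question:
  field checksum in record Device: tag 12 changed to 34 -> fires no rule on Device, leaving the asked answer as it is
  field scores in record Device: tag 11 changed to 15 -> fires no rule on Device, leaving the asked answer as it is


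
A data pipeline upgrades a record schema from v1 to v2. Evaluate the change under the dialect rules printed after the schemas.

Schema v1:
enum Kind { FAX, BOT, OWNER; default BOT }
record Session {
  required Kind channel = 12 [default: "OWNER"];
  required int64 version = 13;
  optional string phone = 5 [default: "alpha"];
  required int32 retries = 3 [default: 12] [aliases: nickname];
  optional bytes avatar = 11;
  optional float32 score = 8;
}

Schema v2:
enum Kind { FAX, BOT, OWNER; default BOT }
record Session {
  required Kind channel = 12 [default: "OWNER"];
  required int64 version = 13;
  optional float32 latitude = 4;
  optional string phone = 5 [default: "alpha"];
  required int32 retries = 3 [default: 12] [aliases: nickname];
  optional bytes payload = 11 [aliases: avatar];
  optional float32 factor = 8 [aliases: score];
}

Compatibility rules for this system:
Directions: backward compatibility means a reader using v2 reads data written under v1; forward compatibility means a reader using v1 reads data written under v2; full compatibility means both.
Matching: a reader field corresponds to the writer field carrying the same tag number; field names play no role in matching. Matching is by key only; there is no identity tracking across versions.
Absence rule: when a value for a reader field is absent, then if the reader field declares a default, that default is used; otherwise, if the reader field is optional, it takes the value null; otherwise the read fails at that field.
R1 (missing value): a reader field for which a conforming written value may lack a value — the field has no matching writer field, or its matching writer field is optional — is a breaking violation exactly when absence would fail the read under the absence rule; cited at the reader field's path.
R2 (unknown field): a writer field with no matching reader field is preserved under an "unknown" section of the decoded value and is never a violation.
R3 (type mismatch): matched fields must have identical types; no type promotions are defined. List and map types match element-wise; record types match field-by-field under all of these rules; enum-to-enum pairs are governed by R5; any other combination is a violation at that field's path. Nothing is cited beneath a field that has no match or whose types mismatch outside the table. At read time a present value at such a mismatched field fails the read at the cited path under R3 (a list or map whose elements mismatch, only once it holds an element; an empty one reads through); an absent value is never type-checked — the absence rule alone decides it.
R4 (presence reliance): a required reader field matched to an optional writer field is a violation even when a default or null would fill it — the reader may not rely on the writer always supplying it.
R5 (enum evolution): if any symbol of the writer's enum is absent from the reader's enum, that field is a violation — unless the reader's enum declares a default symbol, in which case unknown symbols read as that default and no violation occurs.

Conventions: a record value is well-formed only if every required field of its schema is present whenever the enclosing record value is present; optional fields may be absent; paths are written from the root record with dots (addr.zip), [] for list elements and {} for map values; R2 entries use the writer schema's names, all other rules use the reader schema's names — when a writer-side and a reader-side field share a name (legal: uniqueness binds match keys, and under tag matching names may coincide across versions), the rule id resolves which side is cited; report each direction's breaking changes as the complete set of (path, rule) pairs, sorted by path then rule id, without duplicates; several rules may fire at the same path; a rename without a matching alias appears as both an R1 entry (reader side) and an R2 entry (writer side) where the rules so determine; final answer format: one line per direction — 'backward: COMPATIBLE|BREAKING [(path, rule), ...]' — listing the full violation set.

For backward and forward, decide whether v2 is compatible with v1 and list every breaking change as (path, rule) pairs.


arrows below run writer -> reader for Session
backward for Session (reader v2, writer v1):
  Kind -> Kind, writer required: channel aligns to channel
  int64 -> int64, writer required: version aligns to version
  latitude: no writer match
  string -> string, writer optional: phone aligns to phone
  int32 -> int32, writer required: retries aligns to retries
  bytes -> bytes, writer optional: payload aligns to avatar
  float32 -> float32, writer optional: factor aligns to score
  => no violations; backward on Session: COMPATIBLE
forward for Session (reader v1, writer v2):
  Kind -> Kind, writer required: channel aligns to channel
  int64 -> int64, writer required: version aligns to version
  string -> string, writer optional: phone aligns to phone
  int32 -> int32, writer required: retries aligns to retries
  bytes -> bytes, writer optional: avatar aligns to payload
  float32 -> float32, writer optional: score aligns to factor
  leftover writer field: latitude
  => no violations; forward on Session: COMPATIBLE

backward: COMPATIBLE []; forward: COMPATIBLE []


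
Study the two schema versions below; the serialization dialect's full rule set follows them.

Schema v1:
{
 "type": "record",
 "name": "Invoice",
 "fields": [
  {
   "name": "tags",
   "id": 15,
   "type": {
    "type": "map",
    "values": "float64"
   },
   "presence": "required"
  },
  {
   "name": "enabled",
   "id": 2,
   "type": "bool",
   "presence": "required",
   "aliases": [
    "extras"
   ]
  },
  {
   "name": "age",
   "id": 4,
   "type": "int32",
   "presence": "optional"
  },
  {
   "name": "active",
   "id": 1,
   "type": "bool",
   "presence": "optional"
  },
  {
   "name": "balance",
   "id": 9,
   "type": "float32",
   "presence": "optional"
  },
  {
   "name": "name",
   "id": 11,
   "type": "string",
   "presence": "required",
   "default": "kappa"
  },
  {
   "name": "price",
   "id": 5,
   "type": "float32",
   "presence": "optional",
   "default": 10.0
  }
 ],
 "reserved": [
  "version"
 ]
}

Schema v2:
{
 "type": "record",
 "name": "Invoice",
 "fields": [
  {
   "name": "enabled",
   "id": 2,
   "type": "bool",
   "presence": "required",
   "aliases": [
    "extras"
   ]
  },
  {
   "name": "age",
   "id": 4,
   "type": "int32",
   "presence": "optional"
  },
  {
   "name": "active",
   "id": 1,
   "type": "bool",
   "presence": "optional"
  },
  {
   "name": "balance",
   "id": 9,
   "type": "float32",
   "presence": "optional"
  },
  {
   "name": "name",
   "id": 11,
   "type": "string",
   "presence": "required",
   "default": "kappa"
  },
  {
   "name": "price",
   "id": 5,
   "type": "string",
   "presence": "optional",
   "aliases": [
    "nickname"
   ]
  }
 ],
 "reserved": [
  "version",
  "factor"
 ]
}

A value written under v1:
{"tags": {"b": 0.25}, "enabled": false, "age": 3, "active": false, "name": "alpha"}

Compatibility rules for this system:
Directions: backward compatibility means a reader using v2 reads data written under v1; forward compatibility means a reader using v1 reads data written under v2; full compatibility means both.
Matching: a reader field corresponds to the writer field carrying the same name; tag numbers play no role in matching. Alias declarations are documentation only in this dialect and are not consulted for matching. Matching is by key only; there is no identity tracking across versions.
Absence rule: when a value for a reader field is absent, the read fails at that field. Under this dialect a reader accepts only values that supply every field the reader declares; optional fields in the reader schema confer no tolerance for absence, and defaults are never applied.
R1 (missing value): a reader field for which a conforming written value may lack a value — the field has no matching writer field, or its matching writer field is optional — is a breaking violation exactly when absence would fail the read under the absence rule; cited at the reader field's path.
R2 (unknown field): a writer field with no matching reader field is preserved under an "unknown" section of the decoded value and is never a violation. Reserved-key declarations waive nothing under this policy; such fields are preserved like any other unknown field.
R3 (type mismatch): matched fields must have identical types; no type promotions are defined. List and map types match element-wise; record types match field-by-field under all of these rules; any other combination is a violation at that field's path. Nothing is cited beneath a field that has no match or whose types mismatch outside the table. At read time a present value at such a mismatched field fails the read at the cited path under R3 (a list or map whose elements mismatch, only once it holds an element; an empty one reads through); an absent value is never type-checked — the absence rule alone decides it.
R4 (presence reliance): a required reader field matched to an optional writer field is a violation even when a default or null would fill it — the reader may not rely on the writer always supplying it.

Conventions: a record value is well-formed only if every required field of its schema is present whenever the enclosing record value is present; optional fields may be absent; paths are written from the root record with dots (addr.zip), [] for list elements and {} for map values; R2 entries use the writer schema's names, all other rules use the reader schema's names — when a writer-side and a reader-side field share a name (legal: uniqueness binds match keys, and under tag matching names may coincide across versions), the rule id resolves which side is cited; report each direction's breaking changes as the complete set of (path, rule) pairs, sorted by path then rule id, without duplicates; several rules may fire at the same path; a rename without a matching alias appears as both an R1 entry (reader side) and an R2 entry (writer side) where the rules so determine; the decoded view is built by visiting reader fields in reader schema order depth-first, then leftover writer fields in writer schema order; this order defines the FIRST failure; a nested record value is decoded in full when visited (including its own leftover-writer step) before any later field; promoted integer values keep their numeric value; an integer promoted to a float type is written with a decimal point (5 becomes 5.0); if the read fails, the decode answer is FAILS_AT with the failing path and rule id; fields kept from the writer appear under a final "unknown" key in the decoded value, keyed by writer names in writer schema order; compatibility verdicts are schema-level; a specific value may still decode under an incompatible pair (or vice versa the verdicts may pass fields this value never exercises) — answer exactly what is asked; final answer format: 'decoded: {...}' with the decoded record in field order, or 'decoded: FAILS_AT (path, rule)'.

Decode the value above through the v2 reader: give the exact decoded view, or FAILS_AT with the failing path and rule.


arrows below run writer -> reader for Invoice
decoding the Invoice value with the v2 reader:
  enabled := false
  age := 3
  active := false
  read fails at balance under R1 (no fill)
  => FAILS_AT (balance, R1)
ruling out the remaining Invoice differences:
  removed field tags from record Invoice -> matters for Invoice compatibility verdicts, not for this value's decode
  field price in record Invoice: type float32 changed to string (its default is dropped) -> matters for Invoice compatibility verdicts, not for this value's decode

decoded: FAILS_AT (balance, R1)


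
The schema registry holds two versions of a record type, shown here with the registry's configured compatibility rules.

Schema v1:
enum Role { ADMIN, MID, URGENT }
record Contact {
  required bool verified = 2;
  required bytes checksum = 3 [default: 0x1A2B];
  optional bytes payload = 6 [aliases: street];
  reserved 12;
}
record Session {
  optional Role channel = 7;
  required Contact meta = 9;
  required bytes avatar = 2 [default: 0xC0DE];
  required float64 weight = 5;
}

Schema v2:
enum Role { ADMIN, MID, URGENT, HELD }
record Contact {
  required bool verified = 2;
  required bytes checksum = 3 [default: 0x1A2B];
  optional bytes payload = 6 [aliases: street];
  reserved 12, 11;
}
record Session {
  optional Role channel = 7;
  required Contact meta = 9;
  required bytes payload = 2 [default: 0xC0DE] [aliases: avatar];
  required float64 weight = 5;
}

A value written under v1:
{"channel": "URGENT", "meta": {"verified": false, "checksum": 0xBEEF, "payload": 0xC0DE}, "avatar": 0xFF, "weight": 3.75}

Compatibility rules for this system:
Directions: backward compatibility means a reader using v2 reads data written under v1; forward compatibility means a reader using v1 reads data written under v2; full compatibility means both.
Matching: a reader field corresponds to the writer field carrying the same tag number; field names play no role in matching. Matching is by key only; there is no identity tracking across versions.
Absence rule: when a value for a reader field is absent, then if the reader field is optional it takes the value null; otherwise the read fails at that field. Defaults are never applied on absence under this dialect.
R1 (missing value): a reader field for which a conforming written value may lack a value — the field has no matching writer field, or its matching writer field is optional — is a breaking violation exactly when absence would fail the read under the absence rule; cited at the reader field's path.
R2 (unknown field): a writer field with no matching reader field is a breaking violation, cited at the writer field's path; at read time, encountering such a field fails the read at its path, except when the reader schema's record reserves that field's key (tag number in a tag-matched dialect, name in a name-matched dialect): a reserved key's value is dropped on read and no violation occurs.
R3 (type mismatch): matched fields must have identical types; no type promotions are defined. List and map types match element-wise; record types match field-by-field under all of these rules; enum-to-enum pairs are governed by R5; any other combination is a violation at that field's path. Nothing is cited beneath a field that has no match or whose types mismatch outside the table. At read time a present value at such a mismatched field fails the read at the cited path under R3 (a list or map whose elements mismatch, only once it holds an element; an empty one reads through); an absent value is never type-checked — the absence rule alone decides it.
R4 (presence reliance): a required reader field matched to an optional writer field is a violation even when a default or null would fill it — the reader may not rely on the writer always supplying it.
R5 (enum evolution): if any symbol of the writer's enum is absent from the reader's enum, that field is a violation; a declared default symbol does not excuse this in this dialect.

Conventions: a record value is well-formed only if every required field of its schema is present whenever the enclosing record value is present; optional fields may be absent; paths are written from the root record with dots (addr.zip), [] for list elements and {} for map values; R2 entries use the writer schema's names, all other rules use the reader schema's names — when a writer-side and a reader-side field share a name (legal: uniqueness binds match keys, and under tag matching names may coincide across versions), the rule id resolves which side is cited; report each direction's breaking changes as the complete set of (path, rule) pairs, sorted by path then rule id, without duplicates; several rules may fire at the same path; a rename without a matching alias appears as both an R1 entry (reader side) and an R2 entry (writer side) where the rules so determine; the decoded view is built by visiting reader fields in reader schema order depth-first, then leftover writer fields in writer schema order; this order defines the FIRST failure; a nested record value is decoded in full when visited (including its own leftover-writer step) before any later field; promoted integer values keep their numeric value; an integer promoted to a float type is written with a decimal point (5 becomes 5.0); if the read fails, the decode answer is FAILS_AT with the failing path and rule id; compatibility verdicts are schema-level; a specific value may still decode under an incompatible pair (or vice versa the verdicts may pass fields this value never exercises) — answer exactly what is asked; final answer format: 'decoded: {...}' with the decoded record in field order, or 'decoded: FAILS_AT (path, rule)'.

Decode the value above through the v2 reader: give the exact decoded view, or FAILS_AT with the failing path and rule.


decoded: {"channel": "URGENT", "meta": {"verified": false, "checksum": 0xBEEF, "payload": 0xC0DE}, "payload": 0xFF, "weight": 3.75}

the writer's type comes first in each Session pair
decode walk for Session under reader schema v2:
  channel := "URGENT"
  meta.verified := false
  meta.checksum := 0xBEEF
  meta.payload := 0xC0DE
  payload := 0xFF (from writer avatar)
  weight := 3.75
  => decoded: {"channel": "URGENT", "meta": {"verified": false, "checksum": 0xBEEF, "payload": 0xC0DE}, "payload": 0xFF, "weight": 3.75}
remaining Session differences; none change what is asked:
  enum Role (field channel in record Session): symbol HELD added -> a verdict-level change on Session — the shown value reads the same


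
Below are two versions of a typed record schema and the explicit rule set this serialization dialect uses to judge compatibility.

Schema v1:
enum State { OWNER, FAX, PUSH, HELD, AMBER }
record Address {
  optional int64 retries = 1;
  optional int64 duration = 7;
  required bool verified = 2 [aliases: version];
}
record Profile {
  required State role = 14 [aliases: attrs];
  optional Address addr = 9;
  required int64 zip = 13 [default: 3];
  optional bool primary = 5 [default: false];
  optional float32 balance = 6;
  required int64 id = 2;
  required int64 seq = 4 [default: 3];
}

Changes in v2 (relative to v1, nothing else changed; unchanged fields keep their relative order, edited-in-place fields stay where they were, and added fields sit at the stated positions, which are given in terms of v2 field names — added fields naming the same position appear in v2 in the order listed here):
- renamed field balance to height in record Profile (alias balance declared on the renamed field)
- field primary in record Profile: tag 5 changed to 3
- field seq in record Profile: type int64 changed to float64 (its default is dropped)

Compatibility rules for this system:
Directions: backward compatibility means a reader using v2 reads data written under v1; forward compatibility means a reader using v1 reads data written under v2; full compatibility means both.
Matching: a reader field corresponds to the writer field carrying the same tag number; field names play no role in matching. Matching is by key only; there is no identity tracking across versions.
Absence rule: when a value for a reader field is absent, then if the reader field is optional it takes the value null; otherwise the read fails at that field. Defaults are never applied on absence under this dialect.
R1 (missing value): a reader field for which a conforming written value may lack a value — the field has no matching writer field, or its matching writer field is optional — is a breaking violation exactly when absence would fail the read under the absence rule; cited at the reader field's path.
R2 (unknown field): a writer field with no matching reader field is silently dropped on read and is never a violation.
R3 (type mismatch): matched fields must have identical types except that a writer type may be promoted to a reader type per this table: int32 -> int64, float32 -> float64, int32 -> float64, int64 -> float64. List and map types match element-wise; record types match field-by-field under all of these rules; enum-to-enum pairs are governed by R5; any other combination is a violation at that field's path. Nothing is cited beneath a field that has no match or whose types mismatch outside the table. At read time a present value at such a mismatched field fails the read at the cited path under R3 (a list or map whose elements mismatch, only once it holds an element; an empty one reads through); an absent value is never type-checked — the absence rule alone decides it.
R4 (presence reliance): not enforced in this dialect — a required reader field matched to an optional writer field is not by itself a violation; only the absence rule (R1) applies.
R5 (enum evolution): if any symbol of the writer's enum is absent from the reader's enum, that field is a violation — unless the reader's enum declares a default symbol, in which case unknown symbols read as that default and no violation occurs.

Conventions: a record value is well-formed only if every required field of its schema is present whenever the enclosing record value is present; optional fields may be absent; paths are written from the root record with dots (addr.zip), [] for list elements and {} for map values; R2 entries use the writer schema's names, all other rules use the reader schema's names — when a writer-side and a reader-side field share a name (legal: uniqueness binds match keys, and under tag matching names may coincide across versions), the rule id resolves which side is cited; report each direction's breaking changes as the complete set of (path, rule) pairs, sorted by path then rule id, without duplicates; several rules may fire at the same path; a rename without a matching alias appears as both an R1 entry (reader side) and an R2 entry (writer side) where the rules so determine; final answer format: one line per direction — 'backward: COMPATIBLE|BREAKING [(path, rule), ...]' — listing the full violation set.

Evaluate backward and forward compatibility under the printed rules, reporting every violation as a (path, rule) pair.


the writer's type comes first in each Profile pair
backward for Profile (reader v2, writer v1):
  role: paired with writer role (State -> State; writer required)
  addr: paired with writer addr (Address -> Address; writer optional)
  zip: paired with writer zip (int64 -> int64; writer required)
  no writer field matches reader primary
  height: paired with writer balance (float32 -> float32; writer optional)
  id: paired with writer id (int64 -> int64; writer required)
  seq: paired with writer seq (int64 -> float64; writer required)
  primary (writer side), unknown to reader
  addr.retries: paired with writer addr.retries (int64 -> int64; writer optional)
  addr.duration: paired with writer addr.duration (int64 -> int64; writer optional)
  addr.verified: paired with writer addr.verified (bool -> bool; writer required)
  => backward: COMPATIBLE
forward for Profile (reader v1, writer v2):
  role: paired with writer role (State -> State; writer required)
  addr: paired with writer addr (Address -> Address; writer optional)
  zip: paired with writer zip (int64 -> int64; writer required)
  no writer field matches reader primary
  balance: paired with writer height (float32 -> float32; writer optional)
  id: paired with writer id (int64 -> int64; writer required)
  seq: paired with writer seq (float64 -> int64; writer required)
  primary (writer side), unknown to reader
  addr.retries: paired with writer addr.retries (int64 -> int64; writer optional)
  addr.duration: paired with writer addr.duration (int64 -> int64; writer optional)
  addr.verified: paired with writer addr.verified (bool -> bool; writer required)
  R3 fires at seq
  forward on Profile therefore BREAKING (1)

backward: COMPATIBLE []; forward: BREAKING [(seq, R3)]
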